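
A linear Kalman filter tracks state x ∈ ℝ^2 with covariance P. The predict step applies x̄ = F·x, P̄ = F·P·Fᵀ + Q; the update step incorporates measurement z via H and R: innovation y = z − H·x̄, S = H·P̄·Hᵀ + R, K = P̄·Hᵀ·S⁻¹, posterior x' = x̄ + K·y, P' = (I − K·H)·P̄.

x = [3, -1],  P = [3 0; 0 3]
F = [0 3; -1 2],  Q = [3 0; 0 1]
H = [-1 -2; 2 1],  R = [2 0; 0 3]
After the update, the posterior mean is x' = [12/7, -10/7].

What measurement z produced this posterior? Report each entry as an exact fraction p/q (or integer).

x̄ = F·x = [-3, -5]
P̄ = F·P·Fᵀ + Q = [30 18; 18 16]
S = H·P̄·Hᵀ + R = [168 -182; -182 211]
K = P̄·Hᵀ·S⁻¹ = [135/1162 39/83; -543/1162 -13/83]
x' − x̄ = [33/7, 25/7] = K·y
y = (KᵀK)⁻¹·Kᵀ·(x' − x̄) = [-12, 13]
z = y + H·x̄ = [-12, 13] + [13, -11] = [1, 2]

z = [1, 2]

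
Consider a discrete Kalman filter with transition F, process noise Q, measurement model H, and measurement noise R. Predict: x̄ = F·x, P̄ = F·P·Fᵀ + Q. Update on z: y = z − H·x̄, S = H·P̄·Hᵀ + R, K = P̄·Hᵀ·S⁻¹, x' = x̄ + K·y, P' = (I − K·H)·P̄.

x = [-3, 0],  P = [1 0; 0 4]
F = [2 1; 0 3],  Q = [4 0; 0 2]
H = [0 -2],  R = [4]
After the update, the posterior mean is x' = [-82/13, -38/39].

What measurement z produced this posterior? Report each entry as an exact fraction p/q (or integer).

z = [2]

x̄ = F·x = [-6, 0]
P̄ = F·P·Fᵀ + Q = [12 12; 12 38]
S = H·P̄·Hᵀ + R = [156]
K = P̄·Hᵀ·S⁻¹ = [-2/13; -19/39]
x' − x̄ = [-4/13, -38/39] = K·y
y = (KᵀK)⁻¹·Kᵀ·(x' − x̄) = [2]
z = y + H·x̄ = [2] + [0] = [2]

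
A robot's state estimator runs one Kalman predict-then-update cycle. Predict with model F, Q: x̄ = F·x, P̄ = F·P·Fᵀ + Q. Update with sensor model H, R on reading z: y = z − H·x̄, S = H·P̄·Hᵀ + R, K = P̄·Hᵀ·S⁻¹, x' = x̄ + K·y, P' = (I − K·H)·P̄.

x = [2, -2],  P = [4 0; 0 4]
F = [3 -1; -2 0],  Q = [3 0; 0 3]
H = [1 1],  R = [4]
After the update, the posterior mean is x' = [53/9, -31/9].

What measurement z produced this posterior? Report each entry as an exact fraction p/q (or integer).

x̄ = F·x = [8, -4]
P̄ = F·P·Fᵀ + Q = [43 -24; -24 19]
S = H·P̄·Hᵀ + R = [18]
K = P̄·Hᵀ·S⁻¹ = [19/18; -5/18]
x' − x̄ = [-19/9, 5/9] = K·y
y = (KᵀK)⁻¹·Kᵀ·(x' − x̄) = [-2]
z = y + H·x̄ = [-2] + [4] = [2]

z = [2]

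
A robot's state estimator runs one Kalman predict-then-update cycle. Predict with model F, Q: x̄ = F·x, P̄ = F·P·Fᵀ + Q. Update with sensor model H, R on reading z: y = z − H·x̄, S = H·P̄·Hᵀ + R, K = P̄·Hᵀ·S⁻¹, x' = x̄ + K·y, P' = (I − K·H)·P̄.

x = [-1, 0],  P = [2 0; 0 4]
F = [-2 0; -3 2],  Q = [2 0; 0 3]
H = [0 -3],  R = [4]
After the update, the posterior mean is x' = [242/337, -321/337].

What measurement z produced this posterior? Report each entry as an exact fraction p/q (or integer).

z = [3]

x̄ = F·x = [2, 3]
P̄ = F·P·Fᵀ + Q = [10 12; 12 37]
S = H·P̄·Hᵀ + R = [337]
K = P̄·Hᵀ·S⁻¹ = [-36/337; -111/337]
x' − x̄ = [-432/337, -1332/337] = K·y
y = (KᵀK)⁻¹·Kᵀ·(x' − x̄) = [12]
z = y + H·x̄ = [12] + [-9] = [3]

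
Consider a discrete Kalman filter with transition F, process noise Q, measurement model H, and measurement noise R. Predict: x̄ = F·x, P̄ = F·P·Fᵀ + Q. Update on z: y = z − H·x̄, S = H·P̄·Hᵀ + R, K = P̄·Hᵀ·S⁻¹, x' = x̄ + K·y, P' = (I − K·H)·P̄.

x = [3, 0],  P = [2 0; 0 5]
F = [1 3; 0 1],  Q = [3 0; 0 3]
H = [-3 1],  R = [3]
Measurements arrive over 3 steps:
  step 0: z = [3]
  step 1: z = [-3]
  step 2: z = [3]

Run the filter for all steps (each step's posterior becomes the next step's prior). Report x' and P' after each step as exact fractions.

step 0: x' = [-507/371, -444/371], P' = [325/371 570/371; 570/371 1599/371]
step 1: x' = [2157/2012, 2771/8048], P' = [839/1006 5703/4024; 5703/4024 63973/16096]
step 2: x' = [-413565/365077, -345075/730154], P' = [1214747/1460308 1031511/730154; 1031511/730154 5790117/1460308]

step 0: x̄ = F·x = [3, 0]
step 0: P̄ = F·P·Fᵀ + Q = [50 15; 15 8]
step 0: y = z − H·x̄ = [12]
step 0: S = H·P̄·Hᵀ + R = [371]
step 0: K = P̄·Hᵀ·S⁻¹ = [-135/371; -37/371]
step 0: x' = x̄ + K·y = [-507/371, -444/371]
step 0: P' = (I − K·H)·P̄ = [325/371 570/371; 570/371 1599/371]
step 1: x̄ = F·x = [-1839/371, -444/371]
step 1: P̄ = F·P·Fᵀ + Q = [19249/371 5367/371; 5367/371 2712/371]
step 1: y = z − H·x̄ = [-6186/371]
step 1: S = H·P̄·Hᵀ + R = [144864/371]
step 1: K = P̄·Hᵀ·S⁻¹ = [-1455/4024; -4463/48288]
step 1: x' = x̄ + K·y = [2157/2012, 2771/8048]
step 1: P' = (I − K·H)·P̄ = [839/1006 5703/4024; 5703/4024 63973/16096]
step 2: x̄ = F·x = [16941/8048, 2771/8048]
step 2: P̄ = F·P·Fᵀ + Q = [774341/16096 214731/16096; 214731/16096 112261/16096]
step 2: y = z − H·x̄ = [18049/2012]
step 2: S = H·P̄·Hᵀ + R = [365077/1006]
step 2: K = P̄·Hᵀ·S⁻¹ = [-527073/1460308; -132983/1460308]
step 2: x' = x̄ + K·y = [-413565/365077, -345075/730154]
step 2: P' = (I − K·H)·P̄ = [1214747/1460308 1031511/730154; 1031511/730154 5790117/1460308]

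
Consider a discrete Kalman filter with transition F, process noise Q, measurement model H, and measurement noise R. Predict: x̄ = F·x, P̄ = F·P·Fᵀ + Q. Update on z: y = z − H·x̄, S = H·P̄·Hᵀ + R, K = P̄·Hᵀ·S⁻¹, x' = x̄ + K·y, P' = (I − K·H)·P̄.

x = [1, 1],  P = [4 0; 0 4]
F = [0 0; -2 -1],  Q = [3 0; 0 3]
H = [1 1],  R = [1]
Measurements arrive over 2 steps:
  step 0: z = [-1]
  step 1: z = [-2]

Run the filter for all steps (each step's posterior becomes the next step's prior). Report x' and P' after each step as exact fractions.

step 0: x' = [2/9, -35/27], P' = [8/3 -23/9; -23/9 92/27]
step 1: x' = [-231/293, -278/293], P' = [636/293 -555/293; -555/293 740/293]

step 0: x̄ = F·x = [0, -3]
step 0: P̄ = F·P·Fᵀ + Q = [3 0; 0 23]
step 0: y = z − H·x̄ = [2]
step 0: S = H·P̄·Hᵀ + R = [27]
step 0: K = P̄·Hᵀ·S⁻¹ = [1/9; 23/27]
step 0: x' = x̄ + K·y = [2/9, -35/27]
step 0: P' = (I − K·H)·P̄ = [8/3 -23/9; -23/9 92/27]
step 1: x̄ = F·x = [0, 23/27]
step 1: P̄ = F·P·Fᵀ + Q = [3 0; 0 185/27]
step 1: y = z − H·x̄ = [-77/27]
step 1: S = H·P̄·Hᵀ + R = [293/27]
step 1: K = P̄·Hᵀ·S⁻¹ = [81/293; 185/293]
step 1: x' = x̄ + K·y = [-231/293, -278/293]
step 1: P' = (I − K·H)·P̄ = [636/293 -555/293; -555/293 740/293]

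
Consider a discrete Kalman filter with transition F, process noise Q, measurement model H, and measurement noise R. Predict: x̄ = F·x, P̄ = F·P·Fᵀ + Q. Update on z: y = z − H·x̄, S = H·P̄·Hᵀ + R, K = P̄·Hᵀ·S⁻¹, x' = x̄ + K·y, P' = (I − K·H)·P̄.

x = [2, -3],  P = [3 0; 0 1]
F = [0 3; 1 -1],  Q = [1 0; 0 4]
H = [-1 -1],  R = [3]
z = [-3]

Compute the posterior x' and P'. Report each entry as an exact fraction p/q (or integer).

x' = [-86/15, 22/3]
P' = [101/15 -16/3; -16/3 19/3]

x̄ = F·x = [-9, 5]
P̄ = F·P·Fᵀ + Q = [10 -3; -3 8]
y = z − H·x̄ = [-7]
S = H·P̄·Hᵀ + R = [15]
K = P̄·Hᵀ·S⁻¹ = [-7/15; -1/3]
x' = x̄ + K·y = [-86/15, 22/3]
P' = (I − K·H)·P̄ = [101/15 -16/3; -16/3 19/3]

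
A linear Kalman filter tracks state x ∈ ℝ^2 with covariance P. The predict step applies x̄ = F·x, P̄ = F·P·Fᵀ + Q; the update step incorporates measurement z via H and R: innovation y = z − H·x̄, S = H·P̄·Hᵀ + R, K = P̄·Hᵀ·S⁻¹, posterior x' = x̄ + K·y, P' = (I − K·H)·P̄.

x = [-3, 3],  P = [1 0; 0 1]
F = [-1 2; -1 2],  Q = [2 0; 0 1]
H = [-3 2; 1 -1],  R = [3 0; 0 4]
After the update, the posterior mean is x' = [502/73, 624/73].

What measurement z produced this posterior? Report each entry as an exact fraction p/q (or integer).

x̄ = F·x = [9, 9]
P̄ = F·P·Fᵀ + Q = [7 5; 5 6]
S = H·P̄·Hᵀ + R = [30 -8; -8 7]
K = P̄·Hᵀ·S⁻¹ = [-61/146 -14/73; -29/146 -27/73]
x' − x̄ = [-155/73, -33/73] = K·y
y = (KᵀK)⁻¹·Kᵀ·(x' − x̄) = [6, -2]
z = y + H·x̄ = [6, -2] + [-9, 0] = [-3, -2]

z = [-3, -2]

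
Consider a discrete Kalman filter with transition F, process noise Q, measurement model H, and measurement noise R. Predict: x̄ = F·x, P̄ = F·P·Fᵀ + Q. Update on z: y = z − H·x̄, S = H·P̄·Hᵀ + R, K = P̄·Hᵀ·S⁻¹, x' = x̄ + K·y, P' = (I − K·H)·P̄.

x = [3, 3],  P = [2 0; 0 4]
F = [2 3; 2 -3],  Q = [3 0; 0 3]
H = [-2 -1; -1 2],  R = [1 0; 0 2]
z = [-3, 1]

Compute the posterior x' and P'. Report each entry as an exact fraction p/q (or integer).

x' = [9779/9055, 9239/9055]
P' = [2161/9055 -1453/18110; -1453/18110 12919/36220]

x̄ = F·x = [15, -3]
P̄ = F·P·Fᵀ + Q = [47 -28; -28 47]
y = z − H·x̄ = [24, 22]
S = H·P̄·Hᵀ + R = [124 84; 84 349]
K = P̄·Hᵀ·S⁻¹ = [-7191/18110 -1807/9055; -7107/36220 3593/9055]
x' = x̄ + K·y = [9779/9055, 9239/9055]
P' = (I − K·H)·P̄ = [2161/9055 -1453/18110; -1453/18110 12919/36220]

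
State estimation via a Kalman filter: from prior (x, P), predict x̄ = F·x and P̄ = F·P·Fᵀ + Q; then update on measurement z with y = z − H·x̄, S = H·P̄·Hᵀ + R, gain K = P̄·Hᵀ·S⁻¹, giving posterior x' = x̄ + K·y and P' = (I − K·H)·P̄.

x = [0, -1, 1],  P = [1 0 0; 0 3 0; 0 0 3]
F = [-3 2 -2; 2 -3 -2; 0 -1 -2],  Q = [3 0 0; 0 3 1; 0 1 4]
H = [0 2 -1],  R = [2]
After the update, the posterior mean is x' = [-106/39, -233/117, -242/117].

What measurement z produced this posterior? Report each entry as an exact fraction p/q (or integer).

x̄ = F·x = [-4, 1, -1]
P̄ = F·P·Fᵀ + Q = [36 -12 6; -12 46 22; 6 22 19]
S = H·P̄·Hᵀ + R = [117]
K = P̄·Hᵀ·S⁻¹ = [-10/39; 70/117; 25/117]
x' − x̄ = [50/39, -350/117, -125/117] = K·y
y = (KᵀK)⁻¹·Kᵀ·(x' − x̄) = [-5]
z = y + H·x̄ = [-5] + [3] = [-2]

z = [-2]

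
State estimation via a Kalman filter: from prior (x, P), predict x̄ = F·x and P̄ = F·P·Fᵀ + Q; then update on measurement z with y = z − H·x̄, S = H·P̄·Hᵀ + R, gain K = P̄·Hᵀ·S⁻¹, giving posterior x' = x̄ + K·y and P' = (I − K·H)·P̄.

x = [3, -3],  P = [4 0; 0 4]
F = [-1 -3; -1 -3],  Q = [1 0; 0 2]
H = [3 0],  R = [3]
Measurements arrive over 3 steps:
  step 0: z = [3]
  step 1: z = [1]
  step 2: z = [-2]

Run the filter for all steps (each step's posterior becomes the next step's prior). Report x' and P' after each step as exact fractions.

step 0: x' = [129/124, 36/31], P' = [41/124 10/31; 10/31 102/31]
step 1: x' = [3516/12355, 1709/12355], P' = [4077/12355 3953/12355; 3953/12355 40522/12355]
step 2: x' = [-818339/1226899, -819558/1226899], P' = [404848/1226899 392493/1226899; 392493/1226899 4023770/1226899]

step 0: x̄ = F·x = [6, 6]
step 0: P̄ = F·P·Fᵀ + Q = [41 40; 40 42]
step 0: y = z − H·x̄ = [-15]
step 0: S = H·P̄·Hᵀ + R = [372]
step 0: K = P̄·Hᵀ·S⁻¹ = [41/124; 10/31]
step 0: x' = x̄ + K·y = [129/124, 36/31]
step 0: P' = (I − K·H)·P̄ = [41/124 10/31; 10/31 102/31]
step 1: x̄ = F·x = [-561/124, -561/124]
step 1: P̄ = F·P·Fᵀ + Q = [4077/124 3953/124; 3953/124 4201/124]
step 1: y = z − H·x̄ = [1807/124]
step 1: S = H·P̄·Hᵀ + R = [37065/124]
step 1: K = P̄·Hᵀ·S⁻¹ = [4077/12355; 3953/12355]
step 1: x' = x̄ + K·y = [3516/12355, 1709/12355]
step 1: P' = (I − K·H)·P̄ = [4077/12355 3953/12355; 3953/12355 40522/12355]
step 2: x̄ = F·x = [-8643/12355, -8643/12355]
step 2: P̄ = F·P·Fᵀ + Q = [404848/12355 392493/12355; 392493/12355 417203/12355]
step 2: y = z − H·x̄ = [1219/12355]
step 2: S = H·P̄·Hᵀ + R = [3680697/12355]
step 2: K = P̄·Hᵀ·S⁻¹ = [404848/1226899; 392493/1226899]
step 2: x' = x̄ + K·y = [-818339/1226899, -819558/1226899]
step 2: P' = (I − K·H)·P̄ = [404848/1226899 392493/1226899; 392493/1226899 4023770/1226899]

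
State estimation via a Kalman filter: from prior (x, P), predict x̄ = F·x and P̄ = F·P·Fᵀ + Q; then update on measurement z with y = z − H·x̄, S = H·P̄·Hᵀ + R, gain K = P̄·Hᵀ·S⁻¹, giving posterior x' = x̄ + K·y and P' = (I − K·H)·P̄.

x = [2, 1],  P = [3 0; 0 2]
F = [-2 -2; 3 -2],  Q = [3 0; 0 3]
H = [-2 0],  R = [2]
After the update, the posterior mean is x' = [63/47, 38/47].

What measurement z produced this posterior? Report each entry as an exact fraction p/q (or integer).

z = [-3]

x̄ = F·x = [-6, 4]
P̄ = F·P·Fᵀ + Q = [23 -10; -10 38]
S = H·P̄·Hᵀ + R = [94]
K = P̄·Hᵀ·S⁻¹ = [-23/47; 10/47]
x' − x̄ = [345/47, -150/47] = K·y
y = (KᵀK)⁻¹·Kᵀ·(x' − x̄) = [-15]
z = y + H·x̄ = [-15] + [12] = [-3]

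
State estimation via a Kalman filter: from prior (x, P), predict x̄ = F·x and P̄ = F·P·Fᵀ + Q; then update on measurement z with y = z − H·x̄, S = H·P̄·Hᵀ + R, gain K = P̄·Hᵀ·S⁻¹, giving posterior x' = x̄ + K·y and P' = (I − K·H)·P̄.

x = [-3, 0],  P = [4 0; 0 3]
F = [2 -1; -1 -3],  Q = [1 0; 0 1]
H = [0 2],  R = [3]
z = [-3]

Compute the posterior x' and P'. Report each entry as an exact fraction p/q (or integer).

x' = [-804/131, -183/131]
P' = [2616/131 3/131; 3/131 96/131]

x̄ = F·x = [-6, 3]
P̄ = F·P·Fᵀ + Q = [20 1; 1 32]
y = z − H·x̄ = [-9]
S = H·P̄·Hᵀ + R = [131]
K = P̄·Hᵀ·S⁻¹ = [2/131; 64/131]
x' = x̄ + K·y = [-804/131, -183/131]
P' = (I − K·H)·P̄ = [2616/131 3/131; 3/131 96/131]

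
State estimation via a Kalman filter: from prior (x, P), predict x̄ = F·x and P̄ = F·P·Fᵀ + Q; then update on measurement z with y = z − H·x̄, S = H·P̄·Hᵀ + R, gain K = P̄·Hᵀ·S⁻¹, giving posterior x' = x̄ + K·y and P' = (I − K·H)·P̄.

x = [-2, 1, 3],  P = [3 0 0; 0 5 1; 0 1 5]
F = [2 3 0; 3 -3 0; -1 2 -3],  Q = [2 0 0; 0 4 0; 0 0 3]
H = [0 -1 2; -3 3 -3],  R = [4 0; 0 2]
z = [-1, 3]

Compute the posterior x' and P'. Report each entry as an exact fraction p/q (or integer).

x̄ = F·x = [-1, -9, -5]
P̄ = F·P·Fᵀ + Q = [59 -27 15; -27 76 -30; 15 -30 59]
y = z − H·x̄ = [0, 12]
S = H·P̄·Hᵀ + R = [436 -1023; -1023 3044]
K = P̄·Hᵀ·S⁻¹ = [-136461/280655 -73797/280655; -5807/280655 34836/280655; 131336/280655 15372/280655]
x' = x̄ + K·y = [-1166219/280655, -2107863/280655, -1218811/280655]
P' = (I − K·H)·P̄ = [1976431/280655 3308622/280655 1381389/280655; 3308622/280655 6640464/280655 3308618/280655; 1381389/280655 3308618/280655 1916981/280655]

x' = [-1166219/280655, -2107863/280655, -1218811/280655]
P' = [1976431/280655 3308622/280655 1381389/280655; 3308622/280655 6640464/280655 3308618/280655; 1381389/280655 3308618/280655 1916981/280655]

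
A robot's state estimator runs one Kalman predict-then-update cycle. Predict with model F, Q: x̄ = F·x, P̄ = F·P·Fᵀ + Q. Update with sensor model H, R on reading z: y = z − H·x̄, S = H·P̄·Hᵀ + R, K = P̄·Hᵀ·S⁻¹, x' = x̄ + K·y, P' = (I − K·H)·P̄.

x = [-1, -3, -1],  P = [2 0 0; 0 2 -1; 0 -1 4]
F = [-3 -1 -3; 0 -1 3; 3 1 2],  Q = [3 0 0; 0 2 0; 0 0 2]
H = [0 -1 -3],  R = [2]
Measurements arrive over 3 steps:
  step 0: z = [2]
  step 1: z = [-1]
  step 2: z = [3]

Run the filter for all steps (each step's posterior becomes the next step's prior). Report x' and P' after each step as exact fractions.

step 0: x' = [499/240, 1199/240, -189/80], P' = [2639/480 139/480 -49/160; 139/480 10199/480 -1109/160; -49/160 -1109/160 397/160]
step 1: x' = [-243091/111502, -701808/55751, 253035/55751], P' = [1658333/223004 761239/55751 -265088/55751; 761239/55751 4700488/55751 -1563916/55751; -265088/55751 -1563916/55751 532670/55751]
step 2: x' = [172215253/33220479, 865167647/33220479, -321656768/33220479], P' = [1469031265/99661437 5567004878/99661437 -1878660044/99661437; 5567004878/99661437 32665750216/99661437 -10899847840/99661437; -1878660044/99661437 -10899847840/99661437 3659085298/99661437]

step 0: x̄ = F·x = [9, 0, -8]
step 0: P̄ = F·P·Fᵀ + Q = [53 -34 -39; -34 46 21; -39 21 34]
step 0: y = z − H·x̄ = [-22]
step 0: S = H·P̄·Hᵀ + R = [480]
step 0: K = P̄·Hᵀ·S⁻¹ = [151/480; -109/480; -41/160]
step 0: x' = x̄ + K·y = [499/240, 1199/240, -189/80]
step 0: P' = (I − K·H)·P̄ = [2639/480 139/480 -49/160; 139/480 10199/480 -1109/160; -49/160 -1109/160 397/160]
step 1: x̄ = F·x = [-199/48, -145/12, 781/120]
step 1: P̄ = F·P·Fᵀ + Q = [4867/96 61/24 -2309/48; 61/24 523/6 -203/12; -2309/48 -203/12 6359/120]
step 1: y = z − H·x̄ = [773/120]
step 1: S = H·P̄·Hᵀ + R = [55751/120]
step 1: K = P̄·Hᵀ·S⁻¹ = [34025/111502; -4370/55751; -17047/55751]
step 1: x' = x̄ + K·y = [-243091/111502, -701808/55751, 253035/55751]
step 1: P' = (I − K·H)·P̄ = [1658333/223004 761239/55751 -265088/55751; 761239/55751 4700488/55751 -1563916/55751; -265088/55751 -1563916/55751 532670/55751]
step 2: x̄ = F·x = [614679/111502, 1460913/55751, -1120749/111502]
step 2: P̄ = F·P·Fᵀ + Q = [15221497/223004 4575967/55751 -17597165/223004; 4575967/55751 18989516/55751 -7737893/55751; -17597165/223004 -7737893/55751 23218533/223004]
step 2: y = z − H·x̄ = [-105915/111502]
step 2: S = H·P̄·Hᵀ + R = [99661437/223004]
step 2: K = P̄·Hᵀ·S⁻¹ = [34487627/99661437; 16896652/99661437; -38704027/99661437]
step 2: x' = x̄ + K·y = [172215253/33220479, 865167647/33220479, -321656768/33220479]
step 2: P' = (I − K·H)·P̄ = [1469031265/99661437 5567004878/99661437 -1878660044/99661437; 5567004878/99661437 32665750216/99661437 -10899847840/99661437; -1878660044/99661437 -10899847840/99661437 3659085298/99661437]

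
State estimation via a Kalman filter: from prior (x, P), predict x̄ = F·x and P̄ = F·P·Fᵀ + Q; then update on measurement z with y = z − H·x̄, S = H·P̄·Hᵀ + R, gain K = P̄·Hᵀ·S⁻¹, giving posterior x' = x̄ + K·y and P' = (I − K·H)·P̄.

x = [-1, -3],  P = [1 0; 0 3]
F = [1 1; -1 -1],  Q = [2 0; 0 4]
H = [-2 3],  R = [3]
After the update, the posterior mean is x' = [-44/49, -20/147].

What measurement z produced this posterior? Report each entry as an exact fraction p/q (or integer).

x̄ = F·x = [-4, 4]
P̄ = F·P·Fᵀ + Q = [6 -4; -4 8]
S = H·P̄·Hᵀ + R = [147]
K = P̄·Hᵀ·S⁻¹ = [-8/49; 32/147]
x' − x̄ = [152/49, -608/147] = K·y
y = (KᵀK)⁻¹·Kᵀ·(x' − x̄) = [-19]
z = y + H·x̄ = [-19] + [20] = [1]

z = [1]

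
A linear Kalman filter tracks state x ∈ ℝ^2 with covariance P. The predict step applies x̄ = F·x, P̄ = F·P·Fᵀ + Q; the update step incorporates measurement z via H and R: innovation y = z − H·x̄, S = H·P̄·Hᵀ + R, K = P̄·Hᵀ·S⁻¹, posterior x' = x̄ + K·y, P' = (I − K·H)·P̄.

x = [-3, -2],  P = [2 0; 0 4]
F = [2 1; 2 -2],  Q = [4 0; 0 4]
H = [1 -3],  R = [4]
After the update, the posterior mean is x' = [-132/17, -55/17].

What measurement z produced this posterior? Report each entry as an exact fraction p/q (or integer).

z = [2]

x̄ = F·x = [-8, -2]
P̄ = F·P·Fᵀ + Q = [16 0; 0 28]
S = H·P̄·Hᵀ + R = [272]
K = P̄·Hᵀ·S⁻¹ = [1/17; -21/68]
x' − x̄ = [4/17, -21/17] = K·y
y = (KᵀK)⁻¹·Kᵀ·(x' − x̄) = [4]
z = y + H·x̄ = [4] + [-2] = [2]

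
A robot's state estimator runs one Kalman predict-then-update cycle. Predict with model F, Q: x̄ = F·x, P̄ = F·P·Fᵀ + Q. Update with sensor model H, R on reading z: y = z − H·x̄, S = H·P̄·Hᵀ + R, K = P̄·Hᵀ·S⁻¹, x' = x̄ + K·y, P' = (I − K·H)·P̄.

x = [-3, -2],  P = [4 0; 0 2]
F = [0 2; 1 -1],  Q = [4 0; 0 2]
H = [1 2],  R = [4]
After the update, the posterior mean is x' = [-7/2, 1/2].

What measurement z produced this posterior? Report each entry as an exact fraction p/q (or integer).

x̄ = F·x = [-4, -1]
P̄ = F·P·Fᵀ + Q = [12 -4; -4 8]
S = H·P̄·Hᵀ + R = [32]
K = P̄·Hᵀ·S⁻¹ = [1/8; 3/8]
x' − x̄ = [1/2, 3/2] = K·y
y = (KᵀK)⁻¹·Kᵀ·(x' − x̄) = [4]
z = y + H·x̄ = [4] + [-6] = [-2]

z = [-2]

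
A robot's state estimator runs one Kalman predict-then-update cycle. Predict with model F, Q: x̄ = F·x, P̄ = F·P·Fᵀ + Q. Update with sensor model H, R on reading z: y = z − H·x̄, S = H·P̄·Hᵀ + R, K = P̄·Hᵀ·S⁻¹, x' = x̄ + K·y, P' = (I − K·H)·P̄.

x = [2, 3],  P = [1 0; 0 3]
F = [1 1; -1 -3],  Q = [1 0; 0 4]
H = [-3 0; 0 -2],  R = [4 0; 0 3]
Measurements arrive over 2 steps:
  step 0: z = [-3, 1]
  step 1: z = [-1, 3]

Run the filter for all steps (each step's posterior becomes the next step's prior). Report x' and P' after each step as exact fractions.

step 0: x' = [3235/2819, -1873/2819], P' = [1020/2819 -120/2819; -120/2819 2004/2819]
step 1: x' = [1065123/2229509, -2883552/2229509], P' = [765284/2229509 -78624/2229509; -78624/2229509 1533300/2229509]

step 0: x̄ = F·x = [5, -11]
step 0: P̄ = F·P·Fᵀ + Q = [5 -10; -10 32]
step 0: y = z − H·x̄ = [12, -21]
step 0: S = H·P̄·Hᵀ + R = [49 -60; -60 131]
step 0: K = P̄·Hᵀ·S⁻¹ = [-765/2819 80/2819; 90/2819 -1336/2819]
step 0: x' = x̄ + K·y = [3235/2819, -1873/2819]
step 0: P' = (I − K·H)·P̄ = [1020/2819 -120/2819; -120/2819 2004/2819]
step 1: x̄ = F·x = [1362/2819, 2384/2819]
step 1: P̄ = F·P·Fᵀ + Q = [5603/2819 -6552/2819; -6552/2819 29612/2819]
step 1: y = z − H·x̄ = [1267/2819, 13225/2819]
step 1: S = H·P̄·Hᵀ + R = [61703/2819 -39312/2819; -39312/2819 126905/2819]
step 1: K = P̄·Hᵀ·S⁻¹ = [-573963/2229509 52416/2229509; 58968/2229509 -1022200/2229509]
step 1: x' = x̄ + K·y = [1065123/2229509, -2883552/2229509]
step 1: P' = (I − K·H)·P̄ = [765284/2229509 -78624/2229509; -78624/2229509 1533300/2229509]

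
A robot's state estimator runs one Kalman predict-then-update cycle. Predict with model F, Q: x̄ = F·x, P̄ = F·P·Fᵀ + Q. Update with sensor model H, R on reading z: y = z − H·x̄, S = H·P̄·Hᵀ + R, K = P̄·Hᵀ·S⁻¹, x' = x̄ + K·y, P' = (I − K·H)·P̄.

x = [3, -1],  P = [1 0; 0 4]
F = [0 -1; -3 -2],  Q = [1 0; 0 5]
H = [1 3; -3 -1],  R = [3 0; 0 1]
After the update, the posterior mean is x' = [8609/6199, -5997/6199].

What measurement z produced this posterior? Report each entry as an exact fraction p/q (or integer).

x̄ = F·x = [1, -7]
P̄ = F·P·Fᵀ + Q = [5 8; 8 30]
S = H·P̄·Hᵀ + R = [326 -185; -185 124]
K = P̄·Hᵀ·S⁻¹ = [-659/6199 -2133/6199; 2162/6199 526/6199]
x' − x̄ = [2410/6199, 37396/6199] = K·y
y = (KᵀK)⁻¹·Kᵀ·(x' − x̄) = [19, -7]
z = y + H·x̄ = [19, -7] + [-20, 4] = [-1, -3]

z = [-1, -3]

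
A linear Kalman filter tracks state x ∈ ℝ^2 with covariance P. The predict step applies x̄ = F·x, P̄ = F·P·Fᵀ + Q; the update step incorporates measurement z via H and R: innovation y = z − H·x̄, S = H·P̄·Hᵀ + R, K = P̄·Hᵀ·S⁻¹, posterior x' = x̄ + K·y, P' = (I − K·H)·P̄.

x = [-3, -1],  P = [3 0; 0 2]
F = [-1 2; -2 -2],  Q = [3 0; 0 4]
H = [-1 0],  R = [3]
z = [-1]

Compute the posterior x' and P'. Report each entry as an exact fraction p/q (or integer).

x̄ = F·x = [1, 8]
P̄ = F·P·Fᵀ + Q = [14 -2; -2 24]
y = z − H·x̄ = [0]
S = H·P̄·Hᵀ + R = [17]
K = P̄·Hᵀ·S⁻¹ = [-14/17; 2/17]
x' = x̄ + K·y = [1, 8]
P' = (I − K·H)·P̄ = [42/17 -6/17; -6/17 404/17]

x' = [1, 8]
P' = [42/17 -6/17; -6/17 404/17]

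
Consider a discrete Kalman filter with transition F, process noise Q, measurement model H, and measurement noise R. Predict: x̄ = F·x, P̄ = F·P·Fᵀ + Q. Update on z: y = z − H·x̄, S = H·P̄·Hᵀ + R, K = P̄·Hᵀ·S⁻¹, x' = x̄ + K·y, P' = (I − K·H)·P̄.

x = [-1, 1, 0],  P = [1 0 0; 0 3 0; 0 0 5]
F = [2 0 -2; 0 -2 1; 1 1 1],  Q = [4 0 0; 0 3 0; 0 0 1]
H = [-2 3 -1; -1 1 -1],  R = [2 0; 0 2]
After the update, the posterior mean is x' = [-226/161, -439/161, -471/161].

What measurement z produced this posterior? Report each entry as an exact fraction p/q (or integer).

z = [-3, 3]

x̄ = F·x = [-2, -2, 0]
P̄ = F·P·Fᵀ + Q = [28 -10 -8; -10 20 -1; -8 -1 10]
S = H·P̄·Hᵀ + R = [398 156; 156 66]
K = P̄·Hᵀ·S⁻¹ = [-39/161 19/161; 85/322 -149/966; 111/322 -277/322]
x' − x̄ = [96/161, -117/161, -471/161] = K·y
y = (KᵀK)⁻¹·Kᵀ·(x' − x̄) = [-1, 3]
z = y + H·x̄ = [-1, 3] + [-2, 0] = [-3, 3]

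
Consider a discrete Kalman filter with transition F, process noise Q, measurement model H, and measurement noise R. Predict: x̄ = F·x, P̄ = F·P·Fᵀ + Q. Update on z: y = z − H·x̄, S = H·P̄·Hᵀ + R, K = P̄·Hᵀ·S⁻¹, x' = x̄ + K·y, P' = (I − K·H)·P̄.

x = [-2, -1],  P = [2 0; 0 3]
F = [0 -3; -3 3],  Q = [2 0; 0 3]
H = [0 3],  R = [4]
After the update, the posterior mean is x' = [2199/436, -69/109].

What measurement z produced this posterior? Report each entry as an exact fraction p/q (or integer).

z = [-2]

x̄ = F·x = [3, 3]
P̄ = F·P·Fᵀ + Q = [29 -27; -27 48]
S = H·P̄·Hᵀ + R = [436]
K = P̄·Hᵀ·S⁻¹ = [-81/436; 36/109]
x' − x̄ = [891/436, -396/109] = K·y
y = (KᵀK)⁻¹·Kᵀ·(x' − x̄) = [-11]
z = y + H·x̄ = [-11] + [9] = [-2]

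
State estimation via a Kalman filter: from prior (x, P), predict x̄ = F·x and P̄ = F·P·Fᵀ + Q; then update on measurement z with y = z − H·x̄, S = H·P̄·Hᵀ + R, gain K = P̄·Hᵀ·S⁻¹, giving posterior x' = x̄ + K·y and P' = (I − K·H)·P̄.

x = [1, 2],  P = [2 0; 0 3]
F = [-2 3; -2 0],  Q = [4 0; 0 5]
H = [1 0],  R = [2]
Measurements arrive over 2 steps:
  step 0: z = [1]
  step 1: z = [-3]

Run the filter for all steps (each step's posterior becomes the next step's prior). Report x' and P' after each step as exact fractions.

step 0: x̄ = F·x = [4, -2]
step 0: P̄ = F·P·Fᵀ + Q = [39 8; 8 13]
step 0: y = z − H·x̄ = [-3]
step 0: S = H·P̄·Hᵀ + R = [41]
step 0: K = P̄·Hᵀ·S⁻¹ = [39/41; 8/41]
step 0: x' = x̄ + K·y = [47/41, -106/41]
step 0: P' = (I − K·H)·P̄ = [78/41 16/41; 16/41 469/41]
step 1: x̄ = F·x = [-412/41, -94/41]
step 1: P̄ = F·P·Fᵀ + Q = [4505/41 216/41; 216/41 517/41]
step 1: y = z − H·x̄ = [289/41]
step 1: S = H·P̄·Hᵀ + R = [4587/41]
step 1: K = P̄·Hᵀ·S⁻¹ = [4505/4587; 72/1529]
step 1: x' = x̄ + K·y = [-14339/4587, -2998/1529]
step 1: P' = (I − K·H)·P̄ = [9010/4587 144/1529; 144/1529 18901/1529]

step 0: x' = [47/41, -106/41], P' = [78/41 16/41; 16/41 469/41]
step 1: x' = [-14339/4587, -2998/1529], P' = [9010/4587 144/1529; 144/1529 18901/1529]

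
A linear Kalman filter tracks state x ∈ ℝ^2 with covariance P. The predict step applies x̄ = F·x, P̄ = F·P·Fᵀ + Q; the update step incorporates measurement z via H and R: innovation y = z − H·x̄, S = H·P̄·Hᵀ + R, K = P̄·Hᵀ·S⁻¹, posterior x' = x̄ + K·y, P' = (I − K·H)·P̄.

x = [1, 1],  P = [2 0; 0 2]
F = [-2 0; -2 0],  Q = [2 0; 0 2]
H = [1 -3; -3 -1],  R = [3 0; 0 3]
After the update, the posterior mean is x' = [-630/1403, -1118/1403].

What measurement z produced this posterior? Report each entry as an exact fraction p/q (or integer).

z = [2, 2]

x̄ = F·x = [-2, -2]
P̄ = F·P·Fᵀ + Q = [10 8; 8 10]
S = H·P̄·Hᵀ + R = [55 64; 64 151]
K = P̄·Hᵀ·S⁻¹ = [106/1403 -398/1403; -382/1403 -154/1403]
x' − x̄ = [2176/1403, 1688/1403] = K·y
y = (KᵀK)⁻¹·Kᵀ·(x' − x̄) = [-2, -6]
z = y + H·x̄ = [-2, -6] + [4, 8] = [2, 2]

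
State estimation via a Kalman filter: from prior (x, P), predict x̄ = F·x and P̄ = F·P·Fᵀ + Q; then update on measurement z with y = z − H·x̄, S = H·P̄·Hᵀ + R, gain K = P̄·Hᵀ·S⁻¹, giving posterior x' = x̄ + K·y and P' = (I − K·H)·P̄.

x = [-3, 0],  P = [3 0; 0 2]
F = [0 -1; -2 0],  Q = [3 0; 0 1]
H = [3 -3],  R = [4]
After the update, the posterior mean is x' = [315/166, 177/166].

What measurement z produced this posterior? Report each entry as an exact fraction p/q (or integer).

x̄ = F·x = [0, 6]
P̄ = F·P·Fᵀ + Q = [5 0; 0 13]
S = H·P̄·Hᵀ + R = [166]
K = P̄·Hᵀ·S⁻¹ = [15/166; -39/166]
x' − x̄ = [315/166, -819/166] = K·y
y = (KᵀK)⁻¹·Kᵀ·(x' − x̄) = [21]
z = y + H·x̄ = [21] + [-18] = [3]

z = [3]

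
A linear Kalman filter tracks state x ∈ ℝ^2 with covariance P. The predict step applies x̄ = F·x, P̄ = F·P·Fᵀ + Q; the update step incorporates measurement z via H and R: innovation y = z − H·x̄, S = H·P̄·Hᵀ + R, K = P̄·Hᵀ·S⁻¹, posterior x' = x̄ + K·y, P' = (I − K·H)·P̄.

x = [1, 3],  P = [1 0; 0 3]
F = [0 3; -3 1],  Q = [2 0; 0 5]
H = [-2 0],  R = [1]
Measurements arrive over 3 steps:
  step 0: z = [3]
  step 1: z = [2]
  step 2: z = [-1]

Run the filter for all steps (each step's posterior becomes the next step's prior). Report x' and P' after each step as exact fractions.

step 0: x' = [-55/39, -42/13], P' = [29/117 1/13; 1/13 185/13]
step 1: x' = [-6890/6777, 8587/2259], P' = [1691/6777 182/2259; 182/2259 5621/753]
step 2: x' = [112777/209133, 80129/23237], P' = [17365/69711 1813/23237; 1813/23237 173449/23237]

step 0: x̄ = F·x = [9, 0]
step 0: P̄ = F·P·Fᵀ + Q = [29 9; 9 17]
step 0: y = z − H·x̄ = [21]
step 0: S = H·P̄·Hᵀ + R = [117]
step 0: K = P̄·Hᵀ·S⁻¹ = [-58/117; -2/13]
step 0: x' = x̄ + K·y = [-55/39, -42/13]
step 0: P' = (I − K·H)·P̄ = [29/117 1/13; 1/13 185/13]
step 1: x̄ = F·x = [-126/13, 1]
step 1: P̄ = F·P·Fᵀ + Q = [1691/13 42; 42 21]
step 1: y = z − H·x̄ = [-226/13]
step 1: S = H·P̄·Hᵀ + R = [6777/13]
step 1: K = P̄·Hᵀ·S⁻¹ = [-3382/6777; -364/2259]
step 1: x' = x̄ + K·y = [-6890/6777, 8587/2259]
step 1: P' = (I − K·H)·P̄ = [1691/6777 182/2259; 182/2259 5621/753]
step 2: x̄ = F·x = [8587/753, 5159/753]
step 2: P̄ = F·P·Fᵀ + Q = [17365/251 5439/251; 5439/251 3571/251]
step 2: y = z − H·x̄ = [16421/753]
step 2: S = H·P̄·Hᵀ + R = [69711/251]
step 2: K = P̄·Hᵀ·S⁻¹ = [-34730/69711; -3626/23237]
step 2: x' = x̄ + K·y = [112777/209133, 80129/23237]
step 2: P' = (I − K·H)·P̄ = [17365/69711 1813/23237; 1813/23237 173449/23237]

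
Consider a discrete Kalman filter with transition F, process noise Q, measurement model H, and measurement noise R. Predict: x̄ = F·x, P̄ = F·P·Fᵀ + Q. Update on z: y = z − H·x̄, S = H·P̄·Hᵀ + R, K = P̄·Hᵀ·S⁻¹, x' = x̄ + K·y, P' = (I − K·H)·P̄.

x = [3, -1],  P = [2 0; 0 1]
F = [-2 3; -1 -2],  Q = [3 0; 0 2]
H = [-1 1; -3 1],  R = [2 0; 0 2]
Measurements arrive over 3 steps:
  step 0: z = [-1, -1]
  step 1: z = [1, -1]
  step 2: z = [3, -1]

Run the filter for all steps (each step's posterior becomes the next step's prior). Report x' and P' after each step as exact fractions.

step 0: x' = [-3/7, -13/7], P' = [176/273 310/273; 310/273 788/273]
step 1: x' = [3713/9658, 3148/4829], P' = [36033/77264 29105/38632; 29105/38632 40201/19316]
step 2: x' = [10320243/16616582, 14332724/8308291], P' = [7635949/16616582 6094035/8308291; 6094035/8308291 16811581/8308291]

step 0: x̄ = F·x = [-9, -1]
step 0: P̄ = F·P·Fᵀ + Q = [20 -2; -2 8]
step 0: y = z − H·x̄ = [-9, -27]
step 0: S = H·P̄·Hᵀ + R = [34 76; 76 202]
step 0: K = P̄·Hᵀ·S⁻¹ = [67/273 -109/273; 239/273 -71/273]
step 0: x' = x̄ + K·y = [-3/7, -13/7]
step 0: P' = (I − K·H)·P̄ = [176/273 310/273; 310/273 788/273]
step 1: x̄ = F·x = [-33/7, 29/7]
step 1: P̄ = F·P·Fᵀ + Q = [4895/273 -4066/273; -4066/273 5114/273]
step 1: y = z − H·x̄ = [-55/7, -135/7]
step 1: S = H·P̄·Hᵀ + R = [6229/91 12021/91; 12021/91 74111/273]
step 1: K = P̄·Hᵀ·S⁻¹ = [22177/154528 -49889/154528; 51297/77264 -6913/77264]
step 1: x' = x̄ + K·y = [3713/9658, 3148/4829]
step 1: P' = (I − K·H)·P̄ = [36033/77264 29105/38632; 29105/38632 40201/19316]
step 2: x̄ = F·x = [521/439, -16305/9658]
step 2: P̄ = F·P·Fᵀ + Q = [6390/439 -18967/1756; -18967/1756 1066617/77264]
step 2: y = z − H·x̄ = [56741/9658, 41033/9658]
step 2: S = H·P̄·Hᵀ + R = [4014881/77264 7778729/77264; 7778729/77264 16350193/77264]
step 2: K = P̄·Hᵀ·S⁻¹ = [4552121/33233164 -10719777/33233164; 5358773/8308291 -735262/8308291]
step 2: x' = x̄ + K·y = [10320243/16616582, 14332724/8308291]
step 2: P' = (I − K·H)·P̄ = [7635949/16616582 6094035/8308291; 6094035/8308291 16811581/8308291]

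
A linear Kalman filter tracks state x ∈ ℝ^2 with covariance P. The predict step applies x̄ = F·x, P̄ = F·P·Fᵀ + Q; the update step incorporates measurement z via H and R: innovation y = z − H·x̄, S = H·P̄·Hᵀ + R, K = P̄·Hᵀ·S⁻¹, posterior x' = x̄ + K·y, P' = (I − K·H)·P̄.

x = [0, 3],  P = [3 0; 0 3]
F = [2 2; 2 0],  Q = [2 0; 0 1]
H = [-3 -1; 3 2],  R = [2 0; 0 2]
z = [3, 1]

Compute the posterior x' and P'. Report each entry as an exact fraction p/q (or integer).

x' = [-165/232, 1409/1624]
P' = [73/116 -123/116; -123/116 1759/812]

x̄ = F·x = [6, 0]
P̄ = F·P·Fᵀ + Q = [26 12; 12 13]
y = z − H·x̄ = [21, -17]
S = H·P̄·Hᵀ + R = [321 -368; -368 432]
K = P̄·Hᵀ·S⁻¹ = [-12/29 -27/232; 103/203 935/1624]
x' = x̄ + K·y = [-165/232, 1409/1624]
P' = (I − K·H)·P̄ = [73/116 -123/116; -123/116 1759/812]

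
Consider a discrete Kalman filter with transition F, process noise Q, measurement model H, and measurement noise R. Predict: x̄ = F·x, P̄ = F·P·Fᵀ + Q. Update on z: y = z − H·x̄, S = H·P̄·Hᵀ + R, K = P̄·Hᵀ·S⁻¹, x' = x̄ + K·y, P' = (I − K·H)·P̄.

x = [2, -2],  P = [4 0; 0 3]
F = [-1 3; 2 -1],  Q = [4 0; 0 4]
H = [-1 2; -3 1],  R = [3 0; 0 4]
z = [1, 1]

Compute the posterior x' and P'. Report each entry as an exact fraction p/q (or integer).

x̄ = F·x = [-8, 6]
P̄ = F·P·Fᵀ + Q = [35 -17; -17 23]
y = z − H·x̄ = [-19, -29]
S = H·P̄·Hᵀ + R = [198 270; 270 444]
K = P̄·Hᵀ·S⁻¹ = [64/417 -307/834; 74/139 -131/834]
x' = x̄ + K·y = [-67/278, 367/834]
P' = (I − K·H)·P̄ = [284/417 238/417; 238/417 452/417]

x' = [-67/278, 367/834]
P' = [284/417 238/417; 238/417 452/417]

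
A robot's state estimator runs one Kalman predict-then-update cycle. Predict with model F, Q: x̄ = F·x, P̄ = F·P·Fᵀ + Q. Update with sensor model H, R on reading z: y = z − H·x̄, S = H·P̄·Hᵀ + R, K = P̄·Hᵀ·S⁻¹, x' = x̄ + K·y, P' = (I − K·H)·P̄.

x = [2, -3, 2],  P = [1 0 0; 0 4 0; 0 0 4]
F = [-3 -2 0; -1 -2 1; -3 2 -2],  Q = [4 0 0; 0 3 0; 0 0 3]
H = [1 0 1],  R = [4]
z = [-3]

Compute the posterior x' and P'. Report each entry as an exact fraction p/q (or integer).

x̄ = F·x = [0, 6, -16]
P̄ = F·P·Fᵀ + Q = [29 19 -7; 19 24 -21; -7 -21 44]
y = z − H·x̄ = [13]
S = H·P̄·Hᵀ + R = [63]
K = P̄·Hᵀ·S⁻¹ = [22/63; -2/63; 37/63]
x' = x̄ + K·y = [286/63, 352/63, -527/63]
P' = (I − K·H)·P̄ = [1343/63 1241/63 -1255/63; 1241/63 1508/63 -1249/63; -1255/63 -1249/63 1403/63]

x' = [286/63, 352/63, -527/63]
P' = [1343/63 1241/63 -1255/63; 1241/63 1508/63 -1249/63; -1255/63 -1249/63 1403/63]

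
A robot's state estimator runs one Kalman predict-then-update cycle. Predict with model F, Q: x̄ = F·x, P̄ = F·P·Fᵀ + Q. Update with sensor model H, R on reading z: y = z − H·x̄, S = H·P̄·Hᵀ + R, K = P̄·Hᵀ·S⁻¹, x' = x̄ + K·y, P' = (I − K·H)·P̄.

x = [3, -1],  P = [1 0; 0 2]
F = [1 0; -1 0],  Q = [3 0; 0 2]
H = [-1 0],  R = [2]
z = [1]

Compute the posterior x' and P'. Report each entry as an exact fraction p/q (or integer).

x' = [1/3, -7/3]
P' = [4/3 -1/3; -1/3 17/6]

x̄ = F·x = [3, -3]
P̄ = F·P·Fᵀ + Q = [4 -1; -1 3]
y = z − H·x̄ = [4]
S = H·P̄·Hᵀ + R = [6]
K = P̄·Hᵀ·S⁻¹ = [-2/3; 1/6]
x' = x̄ + K·y = [1/3, -7/3]
P' = (I − K·H)·P̄ = [4/3 -1/3; -1/3 17/6]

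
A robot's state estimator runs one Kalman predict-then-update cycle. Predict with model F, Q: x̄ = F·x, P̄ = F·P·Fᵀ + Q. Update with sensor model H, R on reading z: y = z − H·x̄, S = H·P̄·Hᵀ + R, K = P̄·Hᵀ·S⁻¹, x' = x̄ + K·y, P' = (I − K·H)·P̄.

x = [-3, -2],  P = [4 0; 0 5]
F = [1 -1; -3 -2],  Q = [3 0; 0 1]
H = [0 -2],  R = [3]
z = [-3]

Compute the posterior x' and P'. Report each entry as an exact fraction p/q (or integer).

x̄ = F·x = [-1, 13]
P̄ = F·P·Fᵀ + Q = [12 -2; -2 57]
y = z − H·x̄ = [23]
S = H·P̄·Hᵀ + R = [231]
K = P̄·Hᵀ·S⁻¹ = [4/231; -38/77]
x' = x̄ + K·y = [-139/231, 127/77]
P' = (I − K·H)·P̄ = [2756/231 -2/77; -2/77 57/77]

x' = [-139/231, 127/77]
P' = [2756/231 -2/77; -2/77 57/77]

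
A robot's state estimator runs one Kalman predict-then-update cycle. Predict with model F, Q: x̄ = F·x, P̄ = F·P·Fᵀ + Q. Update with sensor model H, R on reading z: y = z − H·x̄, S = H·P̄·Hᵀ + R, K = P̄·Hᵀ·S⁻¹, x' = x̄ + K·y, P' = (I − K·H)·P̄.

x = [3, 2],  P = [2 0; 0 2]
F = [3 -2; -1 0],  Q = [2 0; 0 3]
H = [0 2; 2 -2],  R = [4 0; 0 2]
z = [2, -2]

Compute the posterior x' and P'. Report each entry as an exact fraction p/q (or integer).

x̄ = F·x = [5, -3]
P̄ = F·P·Fᵀ + Q = [28 -6; -6 5]
y = z − H·x̄ = [8, -18]
S = H·P̄·Hᵀ + R = [24 -44; -44 182]
K = P̄·Hᵀ·S⁻¹ = [101/304 69/152; 213/608 -11/304]
x' = x̄ + K·y = [-39/76, 69/152]
P' = (I − K·H)·P̄ = [85/76 101/152; 101/152 213/304]

x' = [-39/76, 69/152]
P' = [85/76 101/152; 101/152 213/304]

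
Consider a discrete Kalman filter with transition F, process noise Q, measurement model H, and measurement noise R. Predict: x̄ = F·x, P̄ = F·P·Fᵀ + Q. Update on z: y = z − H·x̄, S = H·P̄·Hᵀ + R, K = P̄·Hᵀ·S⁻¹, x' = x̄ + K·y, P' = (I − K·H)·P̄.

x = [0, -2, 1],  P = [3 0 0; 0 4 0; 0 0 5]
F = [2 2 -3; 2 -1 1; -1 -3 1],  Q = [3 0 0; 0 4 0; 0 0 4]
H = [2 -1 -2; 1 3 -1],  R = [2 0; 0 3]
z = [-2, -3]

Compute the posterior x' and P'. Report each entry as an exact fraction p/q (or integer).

x' = [8545/241961, -131458/241961, 324739/241961]
P' = [1847126/241961 4246/241961 1787957/241961; 4246/241961 68274/241961 4378/241961; 1787957/241961 4378/241961 1832258/241961]

x̄ = F·x = [-7, 3, 7]
P̄ = F·P·Fᵀ + Q = [76 -11 -45; -11 25 11; -45 11 48]
y = z − H·x̄ = [29, 2]
S = H·P̄·Hᵀ + R = [971 243; 243 310]
K = P̄·Hᵀ·S⁻¹ = [57046/241961 23969/241961; -34269/241961 68230/241961; -46490/241961 -10389/241961]
x' = x̄ + K·y = [8545/241961, -131458/241961, 324739/241961]
P' = (I − K·H)·P̄ = [1847126/241961 4246/241961 1787957/241961; 4246/241961 68274/241961 4378/241961; 1787957/241961 4378/241961 1832258/241961]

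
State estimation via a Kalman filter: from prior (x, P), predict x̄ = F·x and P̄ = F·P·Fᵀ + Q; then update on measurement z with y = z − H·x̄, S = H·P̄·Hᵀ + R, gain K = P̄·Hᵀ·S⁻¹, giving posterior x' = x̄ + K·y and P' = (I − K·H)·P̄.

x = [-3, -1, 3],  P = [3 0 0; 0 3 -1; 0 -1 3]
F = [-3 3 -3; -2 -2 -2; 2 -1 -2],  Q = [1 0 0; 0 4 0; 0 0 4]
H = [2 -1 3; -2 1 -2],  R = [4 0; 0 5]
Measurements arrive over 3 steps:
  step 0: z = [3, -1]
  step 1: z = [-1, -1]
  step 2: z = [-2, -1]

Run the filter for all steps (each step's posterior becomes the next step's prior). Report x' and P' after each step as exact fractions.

step 0: x̄ = F·x = [-3, 2, -11]
step 0: P̄ = F·P·Fᵀ + Q = [100 18 -6; 18 32 0; -6 0 27]
step 0: y = z − H·x̄ = [44, -31]
step 0: S = H·P̄·Hᵀ + R = [535 -462; -462 425]
step 0: K = P̄·Hᵀ·S⁻¹ = [-8840/13931 -15182/13931; -148/13931 -292/13931; 9921/13931 9408/13931]
step 0: x' = x̄ + K·y = [39889/13931, 30402/13931, -8365/13931]
step 0: P' = (I − K·H)·P̄ = [261920/13931 225390/13931 -111270/13931; 225390/13931 445216/13931 -2052/13931; -111270/13931 -2052/13931 86724/13931]
step 1: x̄ = F·x = [-3366/13931, -123852/13931, 66106/13931]
step 1: P̄ = F·P·Fᵀ + Q = [1135727/13931 -1914672/13931 -352158/13931; -1914672/13931 4127708/13931 -273444/13931; -352158/13931 -273444/13931 1875908/13931]
step 1: y = z − H·x̄ = [-329369/13931, 235401/13931]
step 1: S = H·P̄·Hᵀ + R = [30682968/13931 -25430392/13931; -25430392/13931 22179103/13931]
step 1: K = P̄·Hᵀ·S⁻¹ = [-343315611/606845710 -244454702/303422855; 193669011/303422855 338398204/303422855; 552878617/606845710 271530804/303422855]
step 1: x' = x̄ + K·y = [-58213851/121369142, -311662053/60684571, -203110891/121369142]
step 1: P' = (I − K·H)·P̄ = [2202993121/303422855 -634096732/303422855 -1908904732/303422855; -634096732/303422855 5357131684/303422855 2466667064/303422855; -1908904732/303422855 2466667064/303422855 2463411254/303422855]
step 2: x̄ = F·x = [-542999046/60684571, 884648848/60684571, 456559093/60684571]
step 2: P̄ = F·P·Fᵀ + Q = [23168696234/303422855 -27051220638/303422855 -27615758034/303422855; -27051220638/303422855 40697160456/303422855 27824131748/303422855; -27615758034/303422855 27824131748/303422855 52910733644/303422855]
step 2: y = z − H·x̄ = [479600519/60684571, -1118213325/60684571]
step 2: S = H·P̄·Hᵀ + R = [220653235264/303422855 -143762990728/303422855; -143762990728/303422855 122514285531/303422855]
step 2: K = P̄·Hᵀ·S⁻¹ = [-3105517271537/5244641150560 -78953753181/93654306260; 1747053985877/2622320575280 51572566801/46827153130; 4942423126619/5244641150560 86161814567/93654306260]
step 2: x' = x̄ + K·y = [9999855480947/5244641150560, -1182351344607/2622320575280, -10390959000529/5244641150560]
step 2: P' = (I − K·H)·P̄ = [9769772398781/1311160287640 -1625888956761/655580143820 -8632279994207/1311160287640; -1625888956761/655580143820 5536284543221/327790071910 5357133661947/655580143820; -8632279994207/1311160287640 5357133661947/655580143820 10973750146309/1311160287640]

step 0: x' = [39889/13931, 30402/13931, -8365/13931], P' = [261920/13931 225390/13931 -111270/13931; 225390/13931 445216/13931 -2052/13931; -111270/13931 -2052/13931 86724/13931]
step 1: x' = [-58213851/121369142, -311662053/60684571, -203110891/121369142], P' = [2202993121/303422855 -634096732/303422855 -1908904732/303422855; -634096732/303422855 5357131684/303422855 2466667064/303422855; -1908904732/303422855 2466667064/303422855 2463411254/303422855]
step 2: x' = [9999855480947/5244641150560, -1182351344607/2622320575280, -10390959000529/5244641150560], P' = [9769772398781/1311160287640 -1625888956761/655580143820 -8632279994207/1311160287640; -1625888956761/655580143820 5536284543221/327790071910 5357133661947/655580143820; -8632279994207/1311160287640 5357133661947/655580143820 10973750146309/1311160287640]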